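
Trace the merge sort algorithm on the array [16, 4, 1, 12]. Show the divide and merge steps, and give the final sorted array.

Merge sort trace:

Split: [16, 4, 1, 12] -> [16, 4] and [1, 12]
  Split: [16, 4] -> [16] and [4]
  Merge: [16] + [4] -> [4, 16]
  Split: [1, 12] -> [1] and [12]
  Merge: [1] + [12] -> [1, 12]
Merge: [4, 16] + [1, 12] -> [1, 4, 12, 16]

Final sorted array: [1, 4, 12, 16]

The merge sort proceeds by recursively splitting the array and merging sorted halves.
After all merges, the sorted array is [1, 4, 12, 16].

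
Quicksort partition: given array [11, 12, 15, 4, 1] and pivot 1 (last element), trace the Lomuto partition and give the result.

Lomuto partition with pivot = 1:

Initial array: [11, 12, 15, 4, 1]

arr[0]=11 > 1: no swap
arr[1]=12 > 1: no swap
arr[2]=15 > 1: no swap
arr[3]=4 > 1: no swap

Place pivot at position 0: [1, 12, 15, 4, 11]
Pivot position: 0

After partitioning with pivot 1, the array becomes [1, 12, 15, 4, 11]. The pivot is placed at index 0. All elements to the left of the pivot are <= 1, and all elements to the right are > 1.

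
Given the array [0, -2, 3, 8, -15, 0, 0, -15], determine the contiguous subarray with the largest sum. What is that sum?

Using Kadane's algorithm on [0, -2, 3, 8, -15, 0, 0, -15]:

Scanning through the array:
Position 1 (value -2): max_ending_here = -2, max_so_far = 0
Position 2 (value 3): max_ending_here = 3, max_so_far = 3
Position 3 (value 8): max_ending_here = 11, max_so_far = 11
Position 4 (value -15): max_ending_here = -4, max_so_far = 11
Position 5 (value 0): max_ending_here = 0, max_so_far = 11
Position 6 (value 0): max_ending_here = 0, max_so_far = 11
Position 7 (value -15): max_ending_here = -15, max_so_far = 11

Maximum subarray: [3, 8]
Maximum sum: 11

The maximum subarray is [3, 8] with sum 11. This subarray runs from index 2 to index 3.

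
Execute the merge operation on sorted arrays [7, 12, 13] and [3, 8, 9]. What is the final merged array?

Merging process:

Compare 7 vs 3: take 3 from right. Merged: [3]
Compare 7 vs 8: take 7 from left. Merged: [3, 7]
Compare 12 vs 8: take 8 from right. Merged: [3, 7, 8]
Compare 12 vs 9: take 9 from right. Merged: [3, 7, 8, 9]
Append remaining from left: [12, 13]. Merged: [3, 7, 8, 9, 12, 13]

Final merged array: [3, 7, 8, 9, 12, 13]
Total comparisons: 4

The merged array is [3, 7, 8, 9, 12, 13], requiring 4 comparisons. The merge step runs in O(n) time where n is the total number of elements.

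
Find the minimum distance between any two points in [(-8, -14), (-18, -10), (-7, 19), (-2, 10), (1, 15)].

Computing all pairwise distances among 5 points:

d((-8, -14), (-18, -10)) = 10.7703
d((-8, -14), (-7, 19)) = 33.0151
d((-8, -14), (-2, 10)) = 24.7386
d((-8, -14), (1, 15)) = 30.3645
d((-18, -10), (-7, 19)) = 31.0161
d((-18, -10), (-2, 10)) = 25.6125
d((-18, -10), (1, 15)) = 31.4006
d((-7, 19), (-2, 10)) = 10.2956
d((-7, 19), (1, 15)) = 8.9443
d((-2, 10), (1, 15)) = 5.831 <-- minimum

Closest pair: (-2, 10) and (1, 15) with distance 5.831

The closest pair is (-2, 10) and (1, 15) with Euclidean distance 5.831. For 5 points, brute-force pairwise comparison is shown above. For large n, the divide-and-conquer algorithm (sort by x, recurse on halves, check the dividing strip) achieves O(n log n).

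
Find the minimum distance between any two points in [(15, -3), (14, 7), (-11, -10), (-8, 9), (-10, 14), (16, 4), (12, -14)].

Computing all pairwise distances among 7 points:

d((15, -3), (14, 7)) = 10.0499
d((15, -3), (-11, -10)) = 26.9258
d((15, -3), (-8, 9)) = 25.9422
d((15, -3), (-10, 14)) = 30.2324
d((15, -3), (16, 4)) = 7.0711
d((15, -3), (12, -14)) = 11.4018
d((14, 7), (-11, -10)) = 30.2324
d((14, 7), (-8, 9)) = 22.0907
d((14, 7), (-10, 14)) = 25.0
d((14, 7), (16, 4)) = 3.6056 <-- minimum
d((14, 7), (12, -14)) = 21.095
d((-11, -10), (-8, 9)) = 19.2354
d((-11, -10), (-10, 14)) = 24.0208
d((-11, -10), (16, 4)) = 30.4138
d((-11, -10), (12, -14)) = 23.3452
d((-8, 9), (-10, 14)) = 5.3852
d((-8, 9), (16, 4)) = 24.5153
d((-8, 9), (12, -14)) = 30.4795
d((-10, 14), (16, 4)) = 27.8568
d((-10, 14), (12, -14)) = 35.609
d((16, 4), (12, -14)) = 18.4391

Closest pair: (14, 7) and (16, 4) with distance 3.6056

The closest pair is (14, 7) and (16, 4) with Euclidean distance 3.6056. For 7 points, brute-force pairwise comparison is shown above. For large n, the divide-and-conquer algorithm (sort by x, recurse on halves, check the dividing strip) achieves O(n log n).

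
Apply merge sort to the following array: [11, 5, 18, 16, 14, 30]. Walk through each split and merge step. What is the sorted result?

Merge sort trace:

Split: [11, 5, 18, 16, 14, 30] -> [11, 5, 18] and [16, 14, 30]
  Split: [11, 5, 18] -> [11] and [5, 18]
    Split: [5, 18] -> [5] and [18]
    Merge: [5] + [18] -> [5, 18]
  Merge: [11] + [5, 18] -> [5, 11, 18]
  Split: [16, 14, 30] -> [16] and [14, 30]
    Split: [14, 30] -> [14] and [30]
    Merge: [14] + [30] -> [14, 30]
  Merge: [16] + [14, 30] -> [14, 16, 30]
Merge: [5, 11, 18] + [14, 16, 30] -> [5, 11, 14, 16, 18, 30]

Final sorted array: [5, 11, 14, 16, 18, 30]

The merge sort proceeds by recursively splitting the array and merging sorted halves.
After all merges, the sorted array is [5, 11, 14, 16, 18, 30].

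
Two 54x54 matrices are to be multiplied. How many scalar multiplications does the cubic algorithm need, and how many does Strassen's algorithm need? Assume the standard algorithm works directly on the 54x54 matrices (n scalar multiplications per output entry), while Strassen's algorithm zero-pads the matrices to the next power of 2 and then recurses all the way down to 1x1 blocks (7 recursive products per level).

Matrix multiplication for 54x54 matrices:

Strassen's algorithm requires power-of-2 dimensions. Pad 54x54 to 64x64 (next power of 2).

Standard algorithm: 54^3 = 157464 multiplications
Strassen's algorithm: 7^(log2(64)) = 7^6 = 117649 multiplications
Savings: 157464 - 117649 = 39815 multiplications

Standard: 157464 multiplications (54^3). Strassen: 117649 multiplications (7^6, after padding to 64x64). Strassen reduces 8 recursive multiplications to 7 at each level.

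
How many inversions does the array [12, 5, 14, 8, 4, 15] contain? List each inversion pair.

Finding inversions in [12, 5, 14, 8, 4, 15]:

(0, 1): arr[0]=12 > arr[1]=5
(0, 3): arr[0]=12 > arr[3]=8
(0, 4): arr[0]=12 > arr[4]=4
(1, 4): arr[1]=5 > arr[4]=4
(2, 3): arr[2]=14 > arr[3]=8
(2, 4): arr[2]=14 > arr[4]=4
(3, 4): arr[3]=8 > arr[4]=4

Total inversions: 7

The array has 7 inversion(s): (0,1), (0,3), (0,4), (1,4), (2,3), (2,4), (3,4). Each pair (i,j) satisfies i < j and arr[i] > arr[j].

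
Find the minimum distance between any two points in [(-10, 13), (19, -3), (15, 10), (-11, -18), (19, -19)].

Computing all pairwise distances among 5 points:

d((-10, 13), (19, -3)) = 33.121
d((-10, 13), (15, 10)) = 25.1794
d((-10, 13), (-11, -18)) = 31.0161
d((-10, 13), (19, -19)) = 43.1856
d((19, -3), (15, 10)) = 13.6015 <-- minimum
d((19, -3), (-11, -18)) = 33.541
d((19, -3), (19, -19)) = 16.0
d((15, 10), (-11, -18)) = 38.2099
d((15, 10), (19, -19)) = 29.2746
d((-11, -18), (19, -19)) = 30.0167

Closest pair: (19, -3) and (15, 10) with distance 13.6015

The closest pair is (19, -3) and (15, 10) with Euclidean distance 13.6015. For 5 points, brute-force pairwise comparison is shown above. For large n, the divide-and-conquer algorithm (sort by x, recurse on halves, check the dividing strip) achieves O(n log n).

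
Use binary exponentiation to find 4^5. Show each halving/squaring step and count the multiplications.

Computing 4^5 by squaring (build up from 4^1; each line after the first costs one multiplication):

4^1 = 4
4^2 = (4^1)^2 = 4^2 = 16
4^4 = (4^2)^2 = 16^2 = 256
4^5 = 4 * 4^4 = 4 * 256 = 1024

Result: 1024
Multiplications needed: 3 (3 lines after 4^1)

4^5 = 1024. Using exponentiation by squaring, this requires 3 multiplications. The key idea: if the exponent is even, square the half-power; if odd, multiply by the base once.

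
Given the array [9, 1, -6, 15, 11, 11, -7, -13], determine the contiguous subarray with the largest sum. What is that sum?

Using Kadane's algorithm on [9, 1, -6, 15, 11, 11, -7, -13]:

Scanning through the array:
Position 1 (value 1): max_ending_here = 10, max_so_far = 10
Position 2 (value -6): max_ending_here = 4, max_so_far = 10
Position 3 (value 15): max_ending_here = 19, max_so_far = 19
Position 4 (value 11): max_ending_here = 30, max_so_far = 30
Position 5 (value 11): max_ending_here = 41, max_so_far = 41
Position 6 (value -7): max_ending_here = 34, max_so_far = 41
Position 7 (value -13): max_ending_here = 21, max_so_far = 41

Maximum subarray: [9, 1, -6, 15, 11, 11]
Maximum sum: 41

The maximum subarray is [9, 1, -6, 15, 11, 11] with sum 41. This subarray runs from index 0 to index 5.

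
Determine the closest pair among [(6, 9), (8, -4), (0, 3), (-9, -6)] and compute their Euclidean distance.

Computing all pairwise distances among 4 points:

d((6, 9), (8, -4)) = 13.1529
d((6, 9), (0, 3)) = 8.4853 <-- minimum
d((6, 9), (-9, -6)) = 21.2132
d((8, -4), (0, 3)) = 10.6301
d((8, -4), (-9, -6)) = 17.1172
d((0, 3), (-9, -6)) = 12.7279

Closest pair: (6, 9) and (0, 3) with distance 8.4853

The closest pair is (6, 9) and (0, 3) with Euclidean distance 8.4853. For 4 points, brute-force pairwise comparison is shown above. For large n, the divide-and-conquer algorithm (sort by x, recurse on halves, check the dividing strip) achieves O(n log n).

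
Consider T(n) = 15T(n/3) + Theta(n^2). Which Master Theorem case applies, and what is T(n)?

Master Theorem for T(n) = 15T(n/3) + O(n^2):

a = 15, b = 3, c = 2
log_b(a) = log_3(15) = 2.4650

Case 1: c = 2 < log_3(15) = 2.4650
T(n) = O(n^(log_3 15))

For T(n) = 15T(n/3) + O(n^2): log_3(15) = 2.4650. This is Case 1 of the Master Theorem (c < log_b(a), work dominated by leaves), giving O(n^(log_3 15)).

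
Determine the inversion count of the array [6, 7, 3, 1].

Finding inversions in [6, 7, 3, 1]:

(0, 2): arr[0]=6 > arr[2]=3
(0, 3): arr[0]=6 > arr[3]=1
(1, 2): arr[1]=7 > arr[2]=3
(1, 3): arr[1]=7 > arr[3]=1
(2, 3): arr[2]=3 > arr[3]=1

Total inversions: 5

The array has 5 inversion(s): (0,2), (0,3), (1,2), (1,3), (2,3). Each pair (i,j) satisfies i < j and arr[i] > arr[j].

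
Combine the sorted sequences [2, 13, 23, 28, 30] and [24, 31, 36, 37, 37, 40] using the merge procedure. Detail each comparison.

Merging process:

Compare 2 vs 24: take 2 from left. Merged: [2]
Compare 13 vs 24: take 13 from left. Merged: [2, 13]
Compare 23 vs 24: take 23 from left. Merged: [2, 13, 23]
Compare 28 vs 24: take 24 from right. Merged: [2, 13, 23, 24]
Compare 28 vs 31: take 28 from left. Merged: [2, 13, 23, 24, 28]
Compare 30 vs 31: take 30 from left. Merged: [2, 13, 23, 24, 28, 30]
Append remaining from right: [31, 36, 37, 37, 40]. Merged: [2, 13, 23, 24, 28, 30, 31, 36, 37, 37, 40]

Final merged array: [2, 13, 23, 24, 28, 30, 31, 36, 37, 37, 40]
Total comparisons: 6

The merged array is [2, 13, 23, 24, 28, 30, 31, 36, 37, 37, 40], requiring 6 comparisons. The merge step runs in O(n) time where n is the total number of elements.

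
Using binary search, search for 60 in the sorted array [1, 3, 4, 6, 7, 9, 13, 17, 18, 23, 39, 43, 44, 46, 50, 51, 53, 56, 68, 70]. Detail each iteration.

Binary search for 60 in [1, 3, 4, 6, 7, 9, 13, 17, 18, 23, 39, 43, 44, 46, 50, 51, 53, 56, 68, 70]:

lo=0, hi=19, mid=9, arr[mid]=23 -> 23 < 60, search right half
lo=10, hi=19, mid=14, arr[mid]=50 -> 50 < 60, search right half
lo=15, hi=19, mid=17, arr[mid]=56 -> 56 < 60, search right half
lo=18, hi=19, mid=18, arr[mid]=68 -> 68 > 60, search left half
lo=18 > hi=17, target 60 not found

Binary search determines that 60 is not in the array after 4 comparisons. The search space was exhausted without finding the target.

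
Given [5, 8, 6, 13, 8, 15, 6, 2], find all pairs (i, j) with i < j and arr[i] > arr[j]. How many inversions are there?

Finding inversions in [5, 8, 6, 13, 8, 15, 6, 2]:

(0, 7): arr[0]=5 > arr[7]=2
(1, 2): arr[1]=8 > arr[2]=6
(1, 6): arr[1]=8 > arr[6]=6
(1, 7): arr[1]=8 > arr[7]=2
(2, 7): arr[2]=6 > arr[7]=2
(3, 4): arr[3]=13 > arr[4]=8
(3, 6): arr[3]=13 > arr[6]=6
(3, 7): arr[3]=13 > arr[7]=2
(4, 6): arr[4]=8 > arr[6]=6
(4, 7): arr[4]=8 > arr[7]=2
(5, 6): arr[5]=15 > arr[6]=6
(5, 7): arr[5]=15 > arr[7]=2
(6, 7): arr[6]=6 > arr[7]=2

Total inversions: 13

The array has 13 inversion(s): (0,7), (1,2), (1,6), (1,7), (2,7), (3,4), (3,6), (3,7), (4,6), (4,7), (5,6), (5,7), (6,7). Each pair (i,j) satisfies i < j and arr[i] > arr[j].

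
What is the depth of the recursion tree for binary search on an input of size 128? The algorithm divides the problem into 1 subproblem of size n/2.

For divide and conquer with division factor 2:

Problem sizes at each level:
Level 0: 128
Level 1: 64
Level 2: 32
Level 3: 16
Level 4: 8
Level 5: 4
Level 6: 2
Level 7: 1

The root is level 0 and the size-1 base case is level 7 (the tree spans levels 0 through 7, i.e. 8 levels counting the root), so the depth is the number of divisions: log_2(128) = 7

The recursion tree depth is log_2(128) = 7. At each level, the problem size is divided by 2, so it takes 7 divisions to reduce to a base case of size 1. The algorithm makes 1 recursive call at each level.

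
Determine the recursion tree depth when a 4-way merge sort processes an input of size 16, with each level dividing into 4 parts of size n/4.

For divide and conquer with division factor 4:

Problem sizes at each level:
Level 0: 16
Level 1: 4
Level 2: 1

The root is level 0 and the size-1 base case is level 2 (the tree spans levels 0 through 2, i.e. 3 levels counting the root), so the depth is the number of divisions: log_4(16) = 2

The recursion tree depth is log_4(16) = 2. At each level, the problem size is divided by 4, so it takes 2 divisions to reduce to a base case of size 1. The algorithm makes 4 recursive calls at each level.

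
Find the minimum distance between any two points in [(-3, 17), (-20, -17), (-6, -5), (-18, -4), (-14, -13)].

Computing all pairwise distances among 5 points:

d((-3, 17), (-20, -17)) = 38.0132
d((-3, 17), (-6, -5)) = 22.2036
d((-3, 17), (-18, -4)) = 25.807
d((-3, 17), (-14, -13)) = 31.9531
d((-20, -17), (-6, -5)) = 18.4391
d((-20, -17), (-18, -4)) = 13.1529
d((-20, -17), (-14, -13)) = 7.2111 <-- minimum
d((-6, -5), (-18, -4)) = 12.0416
d((-6, -5), (-14, -13)) = 11.3137
d((-18, -4), (-14, -13)) = 9.8489

Closest pair: (-20, -17) and (-14, -13) with distance 7.2111

The closest pair is (-20, -17) and (-14, -13) with Euclidean distance 7.2111. For 5 points, brute-force pairwise comparison is shown above. For large n, the divide-and-conquer algorithm (sort by x, recurse on halves, check the dividing strip) achieves O(n log n).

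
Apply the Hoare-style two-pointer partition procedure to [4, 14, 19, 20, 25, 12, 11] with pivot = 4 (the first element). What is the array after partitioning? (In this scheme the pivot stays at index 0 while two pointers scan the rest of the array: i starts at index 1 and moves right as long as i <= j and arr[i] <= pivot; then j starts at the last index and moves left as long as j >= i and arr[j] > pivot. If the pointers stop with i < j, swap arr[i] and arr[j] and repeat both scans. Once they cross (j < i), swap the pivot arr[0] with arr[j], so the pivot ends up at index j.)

Hoare-style two-pointer partition with pivot = 4:

Initial array: [4, 14, 19, 20, 25, 12, 11]

Pointers start at i = 1, j = 6.
i ends at 1, j ends at 0: the pointers have crossed (j < i), so scanning stops.

j = 0, so swapping arr[0] with arr[j] leaves the pivot at position 0: [4, 14, 19, 20, 25, 12, 11]
Pivot position: 0

After partitioning with pivot 4, the array becomes [4, 14, 19, 20, 25, 12, 11]. The pivot is placed at index 0. All elements to the left of the pivot are <= 4, and all elements to the right are > 4.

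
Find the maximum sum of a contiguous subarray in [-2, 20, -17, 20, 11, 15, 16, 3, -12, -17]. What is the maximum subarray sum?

Using Kadane's algorithm on [-2, 20, -17, 20, 11, 15, 16, 3, -12, -17]:

Scanning through the array:
Position 1 (value 20): max_ending_here = 20, max_so_far = 20
Position 2 (value -17): max_ending_here = 3, max_so_far = 20
Position 3 (value 20): max_ending_here = 23, max_so_far = 23
Position 4 (value 11): max_ending_here = 34, max_so_far = 34
Position 5 (value 15): max_ending_here = 49, max_so_far = 49
Position 6 (value 16): max_ending_here = 65, max_so_far = 65
Position 7 (value 3): max_ending_here = 68, max_so_far = 68
Position 8 (value -12): max_ending_here = 56, max_so_far = 68
Position 9 (value -17): max_ending_here = 39, max_so_far = 68

Maximum subarray: [20, -17, 20, 11, 15, 16, 3]
Maximum sum: 68

The maximum subarray is [20, -17, 20, 11, 15, 16, 3] with sum 68. This subarray runs from index 1 to index 7.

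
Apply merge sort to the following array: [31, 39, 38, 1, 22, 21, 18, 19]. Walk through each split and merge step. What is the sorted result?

Merge sort trace:

Split: [31, 39, 38, 1, 22, 21, 18, 19] -> [31, 39, 38, 1] and [22, 21, 18, 19]
  Split: [31, 39, 38, 1] -> [31, 39] and [38, 1]
    Split: [31, 39] -> [31] and [39]
    Merge: [31] + [39] -> [31, 39]
    Split: [38, 1] -> [38] and [1]
    Merge: [38] + [1] -> [1, 38]
  Merge: [31, 39] + [1, 38] -> [1, 31, 38, 39]
  Split: [22, 21, 18, 19] -> [22, 21] and [18, 19]
    Split: [22, 21] -> [22] and [21]
    Merge: [22] + [21] -> [21, 22]
    Split: [18, 19] -> [18] and [19]
    Merge: [18] + [19] -> [18, 19]
  Merge: [21, 22] + [18, 19] -> [18, 19, 21, 22]
Merge: [1, 31, 38, 39] + [18, 19, 21, 22] -> [1, 18, 19, 21, 22, 31, 38, 39]

Final sorted array: [1, 18, 19, 21, 22, 31, 38, 39]

The merge sort proceeds by recursively splitting the array and merging sorted halves.
After all merges, the sorted array is [1, 18, 19, 21, 22, 31, 38, 39].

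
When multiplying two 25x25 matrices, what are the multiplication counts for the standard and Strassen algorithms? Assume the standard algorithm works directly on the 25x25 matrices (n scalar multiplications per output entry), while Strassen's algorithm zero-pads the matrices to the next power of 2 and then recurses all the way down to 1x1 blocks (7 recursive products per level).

Matrix multiplication for 25x25 matrices:

Strassen's algorithm requires power-of-2 dimensions. Pad 25x25 to 32x32 (next power of 2).

Standard algorithm: 25^3 = 15625 multiplications
Strassen's algorithm: 7^(log2(32)) = 7^5 = 16807 multiplications
Difference: 15625 - 16807 = -1182 (Strassen uses MORE here due to padding overhead — for small or just-over-power-of-2 n, padding can outweigh the per-level savings)

Standard: 15625 multiplications (25^3). Strassen: 16807 multiplications (7^5, after padding to 32x32). Strassen reduces 8 recursive multiplications to 7 at each level.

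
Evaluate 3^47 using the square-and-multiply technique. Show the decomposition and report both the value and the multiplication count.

Computing 3^47 by squaring (build up from 3^1; each line after the first costs one multiplication):

3^1 = 3
3^2 = (3^1)^2 = 3^2 = 9
3^4 = (3^2)^2 = 9^2 = 81
3^5 = 3 * 3^4 = 3 * 81 = 243
3^10 = (3^5)^2 = 243^2 = 59049
3^11 = 3 * 3^10 = 3 * 59049 = 177147
3^22 = (3^11)^2 = 177147^2 = 31381059609
3^23 = 3 * 3^22 = 3 * 31381059609 = 94143178827
3^46 = (3^23)^2 = 94143178827^2 = 8862938119652501095929
3^47 = 3 * 3^46 = 3 * 8862938119652501095929 = 26588814358957503287787

Result: 26588814358957503287787
Multiplications needed: 9 (9 lines after 3^1)

3^47 = 26588814358957503287787. Using exponentiation by squaring, this requires 9 multiplications. The key idea: if the exponent is even, square the half-power; if odd, multiply by the base once.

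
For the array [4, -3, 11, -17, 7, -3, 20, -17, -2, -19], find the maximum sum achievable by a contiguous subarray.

Using Kadane's algorithm on [4, -3, 11, -17, 7, -3, 20, -17, -2, -19]:

Scanning through the array:
Position 1 (value -3): max_ending_here = 1, max_so_far = 4
Position 2 (value 11): max_ending_here = 12, max_so_far = 12
Position 3 (value -17): max_ending_here = -5, max_so_far = 12
Position 4 (value 7): max_ending_here = 7, max_so_far = 12
Position 5 (value -3): max_ending_here = 4, max_so_far = 12
Position 6 (value 20): max_ending_here = 24, max_so_far = 24
Position 7 (value -17): max_ending_here = 7, max_so_far = 24
Position 8 (value -2): max_ending_here = 5, max_so_far = 24
Position 9 (value -19): max_ending_here = -14, max_so_far = 24

Maximum subarray: [7, -3, 20]
Maximum sum: 24

The maximum subarray is [7, -3, 20] with sum 24. This subarray runs from index 4 to index 6.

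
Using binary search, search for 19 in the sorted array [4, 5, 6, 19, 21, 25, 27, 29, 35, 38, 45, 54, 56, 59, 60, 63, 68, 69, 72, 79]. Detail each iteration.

Binary search for 19 in [4, 5, 6, 19, 21, 25, 27, 29, 35, 38, 45, 54, 56, 59, 60, 63, 68, 69, 72, 79]:

lo=0, hi=19, mid=9, arr[mid]=38 -> 38 > 19, search left half
lo=0, hi=8, mid=4, arr[mid]=21 -> 21 > 19, search left half
lo=0, hi=3, mid=1, arr[mid]=5 -> 5 < 19, search right half
lo=2, hi=3, mid=2, arr[mid]=6 -> 6 < 19, search right half
lo=3, hi=3, mid=3, arr[mid]=19 -> Found target at index 3!

Binary search finds 19 at index 3 after 5 comparisons. The search repeatedly halves the search space by comparing with the middle element.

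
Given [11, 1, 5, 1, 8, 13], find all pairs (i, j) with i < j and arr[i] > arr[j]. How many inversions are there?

Finding inversions in [11, 1, 5, 1, 8, 13]:

(0, 1): arr[0]=11 > arr[1]=1
(0, 2): arr[0]=11 > arr[2]=5
(0, 3): arr[0]=11 > arr[3]=1
(0, 4): arr[0]=11 > arr[4]=8
(2, 3): arr[2]=5 > arr[3]=1

Total inversions: 5

The array has 5 inversion(s): (0,1), (0,2), (0,3), (0,4), (2,3). Each pair (i,j) satisfies i < j and arr[i] > arr[j].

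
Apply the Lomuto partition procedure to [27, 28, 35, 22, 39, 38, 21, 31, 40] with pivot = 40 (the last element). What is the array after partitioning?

Lomuto partition with pivot = 40:

Initial array: [27, 28, 35, 22, 39, 38, 21, 31, 40]

arr[0]=27 <= 40: swap with position 0, array becomes [27, 28, 35, 22, 39, 38, 21, 31, 40]
arr[1]=28 <= 40: swap with position 1, array becomes [27, 28, 35, 22, 39, 38, 21, 31, 40]
arr[2]=35 <= 40: swap with position 2, array becomes [27, 28, 35, 22, 39, 38, 21, 31, 40]
arr[3]=22 <= 40: swap with position 3, array becomes [27, 28, 35, 22, 39, 38, 21, 31, 40]
arr[4]=39 <= 40: swap with position 4, array becomes [27, 28, 35, 22, 39, 38, 21, 31, 40]
arr[5]=38 <= 40: swap with position 5, array becomes [27, 28, 35, 22, 39, 38, 21, 31, 40]
arr[6]=21 <= 40: swap with position 6, array becomes [27, 28, 35, 22, 39, 38, 21, 31, 40]
arr[7]=31 <= 40: swap with position 7, array becomes [27, 28, 35, 22, 39, 38, 21, 31, 40]

Place pivot at position 8: [27, 28, 35, 22, 39, 38, 21, 31, 40]
Pivot position: 8

After partitioning with pivot 40, the array becomes [27, 28, 35, 22, 39, 38, 21, 31, 40]. The pivot is placed at index 8. All elements to the left of the pivot are <= 40, and all elements to the right are > 40.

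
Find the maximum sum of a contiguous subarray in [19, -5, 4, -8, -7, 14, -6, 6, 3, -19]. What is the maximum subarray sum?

Using Kadane's algorithm on [19, -5, 4, -8, -7, 14, -6, 6, 3, -19]:

Scanning through the array:
Position 1 (value -5): max_ending_here = 14, max_so_far = 19
Position 2 (value 4): max_ending_here = 18, max_so_far = 19
Position 3 (value -8): max_ending_here = 10, max_so_far = 19
Position 4 (value -7): max_ending_here = 3, max_so_far = 19
Position 5 (value 14): max_ending_here = 17, max_so_far = 19
Position 6 (value -6): max_ending_here = 11, max_so_far = 19
Position 7 (value 6): max_ending_here = 17, max_so_far = 19
Position 8 (value 3): max_ending_here = 20, max_so_far = 20
Position 9 (value -19): max_ending_here = 1, max_so_far = 20

Maximum subarray: [19, -5, 4, -8, -7, 14, -6, 6, 3]
Maximum sum: 20

The maximum subarray is [19, -5, 4, -8, -7, 14, -6, 6, 3] with sum 20. This subarray runs from index 0 to index 8.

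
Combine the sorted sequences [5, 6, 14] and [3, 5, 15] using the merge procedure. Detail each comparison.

Merging process:

Compare 5 vs 3: take 3 from right. Merged: [3]
Compare 5 vs 5: take 5 from left. Merged: [3, 5]
Compare 6 vs 5: take 5 from right. Merged: [3, 5, 5]
Compare 6 vs 15: take 6 from left. Merged: [3, 5, 5, 6]
Compare 14 vs 15: take 14 from left. Merged: [3, 5, 5, 6, 14]
Append remaining from right: [15]. Merged: [3, 5, 5, 6, 14, 15]

Final merged array: [3, 5, 5, 6, 14, 15]
Total comparisons: 5

The merged array is [3, 5, 5, 6, 14, 15], requiring 5 comparisons. The merge step runs in O(n) time where n is the total number of elements.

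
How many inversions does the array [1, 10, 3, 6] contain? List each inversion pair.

Finding inversions in [1, 10, 3, 6]:

(1, 2): arr[1]=10 > arr[2]=3
(1, 3): arr[1]=10 > arr[3]=6

Total inversions: 2

The array has 2 inversion(s): (1,2), (1,3). Each pair (i,j) satisfies i < j and arr[i] > arr[j].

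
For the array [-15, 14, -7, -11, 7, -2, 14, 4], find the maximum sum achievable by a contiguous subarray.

Using Kadane's algorithm on [-15, 14, -7, -11, 7, -2, 14, 4]:

Scanning through the array:
Position 1 (value 14): max_ending_here = 14, max_so_far = 14
Position 2 (value -7): max_ending_here = 7, max_so_far = 14
Position 3 (value -11): max_ending_here = -4, max_so_far = 14
Position 4 (value 7): max_ending_here = 7, max_so_far = 14
Position 5 (value -2): max_ending_here = 5, max_so_far = 14
Position 6 (value 14): max_ending_here = 19, max_so_far = 19
Position 7 (value 4): max_ending_here = 23, max_so_far = 23

Maximum subarray: [7, -2, 14, 4]
Maximum sum: 23

The maximum subarray is [7, -2, 14, 4] with sum 23. This subarray runs from index 4 to index 7.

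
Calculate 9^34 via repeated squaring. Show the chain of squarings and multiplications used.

Computing 9^34 by squaring (build up from 9^1; each line after the first costs one multiplication):

9^1 = 9
9^2 = (9^1)^2 = 9^2 = 81
9^4 = (9^2)^2 = 81^2 = 6561
9^8 = (9^4)^2 = 6561^2 = 43046721
9^16 = (9^8)^2 = 43046721^2 = 1853020188851841
9^17 = 9 * 9^16 = 9 * 1853020188851841 = 16677181699666569
9^34 = (9^17)^2 = 16677181699666569^2 = 278128389443693511257285776231761

Result: 278128389443693511257285776231761
Multiplications needed: 6 (6 lines after 9^1)

9^34 = 278128389443693511257285776231761. Using exponentiation by squaring, this requires 6 multiplications. The key idea: if the exponent is even, square the half-power; if odd, multiply by the base once.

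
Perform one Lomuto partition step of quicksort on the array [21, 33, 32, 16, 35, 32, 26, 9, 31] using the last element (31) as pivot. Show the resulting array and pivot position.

Lomuto partition with pivot = 31:

Initial array: [21, 33, 32, 16, 35, 32, 26, 9, 31]

arr[0]=21 <= 31: swap with position 0, array becomes [21, 33, 32, 16, 35, 32, 26, 9, 31]
arr[1]=33 > 31: no swap
arr[2]=32 > 31: no swap
arr[3]=16 <= 31: swap with position 1, array becomes [21, 16, 32, 33, 35, 32, 26, 9, 31]
arr[4]=35 > 31: no swap
arr[5]=32 > 31: no swap
arr[6]=26 <= 31: swap with position 2, array becomes [21, 16, 26, 33, 35, 32, 32, 9, 31]
arr[7]=9 <= 31: swap with position 3, array becomes [21, 16, 26, 9, 35, 32, 32, 33, 31]

Place pivot at position 4: [21, 16, 26, 9, 31, 32, 32, 33, 35]
Pivot position: 4

After partitioning with pivot 31, the array becomes [21, 16, 26, 9, 31, 32, 32, 33, 35]. The pivot is placed at index 4. All elements to the left of the pivot are <= 31, and all elements to the right are > 31.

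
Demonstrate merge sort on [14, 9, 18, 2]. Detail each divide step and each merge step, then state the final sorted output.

Merge sort trace:

Split: [14, 9, 18, 2] -> [14, 9] and [18, 2]
  Split: [14, 9] -> [14] and [9]
  Merge: [14] + [9] -> [9, 14]
  Split: [18, 2] -> [18] and [2]
  Merge: [18] + [2] -> [2, 18]
Merge: [9, 14] + [2, 18] -> [2, 9, 14, 18]

Final sorted array: [2, 9, 14, 18]

The merge sort proceeds by recursively splitting the array and merging sorted halves.
After all merges, the sorted array is [2, 9, 14, 18].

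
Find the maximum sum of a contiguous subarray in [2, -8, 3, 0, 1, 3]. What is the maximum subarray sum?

Using Kadane's algorithm on [2, -8, 3, 0, 1, 3]:

Scanning through the array:
Position 1 (value -8): max_ending_here = -6, max_so_far = 2
Position 2 (value 3): max_ending_here = 3, max_so_far = 3
Position 3 (value 0): max_ending_here = 3, max_so_far = 3
Position 4 (value 1): max_ending_here = 4, max_so_far = 4
Position 5 (value 3): max_ending_here = 7, max_so_far = 7

Maximum subarray: [3, 0, 1, 3]
Maximum sum: 7

The maximum subarray is [3, 0, 1, 3] with sum 7. This subarray runs from index 2 to index 5.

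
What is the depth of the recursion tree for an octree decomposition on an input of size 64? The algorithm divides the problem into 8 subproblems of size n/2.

For divide and conquer with division factor 2:

Problem sizes at each level:
Level 0: 64
Level 1: 32
Level 2: 16
Level 3: 8
Level 4: 4
Level 5: 2
Level 6: 1

The root is level 0 and the size-1 base case is level 6 (the tree spans levels 0 through 6, i.e. 7 levels counting the root), so the depth is the number of divisions: log_2(64) = 6

The recursion tree depth is log_2(64) = 6. At each level, the problem size is divided by 2, so it takes 6 divisions to reduce to a base case of size 1. The algorithm makes 8 recursive calls at each level.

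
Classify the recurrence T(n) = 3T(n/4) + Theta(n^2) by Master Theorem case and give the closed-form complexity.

Master Theorem for T(n) = 3T(n/4) + O(n^2):

a = 3, b = 4, c = 2
log_b(a) = log_4(3) = 0.7925

Case 3: c = 2 > log_4(3) = 0.7925
T(n) = O(n^2) = O(n^2)

For T(n) = 3T(n/4) + O(n^2): log_4(3) = 0.7925. This is Case 3 of the Master Theorem (c > log_b(a), work dominated by root), giving O(n^2).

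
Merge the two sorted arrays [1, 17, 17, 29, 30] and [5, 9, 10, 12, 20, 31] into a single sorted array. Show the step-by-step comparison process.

Merging process:

Compare 1 vs 5: take 1 from left. Merged: [1]
Compare 17 vs 5: take 5 from right. Merged: [1, 5]
Compare 17 vs 9: take 9 from right. Merged: [1, 5, 9]
Compare 17 vs 10: take 10 from right. Merged: [1, 5, 9, 10]
Compare 17 vs 12: take 12 from right. Merged: [1, 5, 9, 10, 12]
Compare 17 vs 20: take 17 from left. Merged: [1, 5, 9, 10, 12, 17]
Compare 17 vs 20: take 17 from left. Merged: [1, 5, 9, 10, 12, 17, 17]
Compare 29 vs 20: take 20 from right. Merged: [1, 5, 9, 10, 12, 17, 17, 20]
Compare 29 vs 31: take 29 from left. Merged: [1, 5, 9, 10, 12, 17, 17, 20, 29]
Compare 30 vs 31: take 30 from left. Merged: [1, 5, 9, 10, 12, 17, 17, 20, 29, 30]
Append remaining from right: [31]. Merged: [1, 5, 9, 10, 12, 17, 17, 20, 29, 30, 31]

Final merged array: [1, 5, 9, 10, 12, 17, 17, 20, 29, 30, 31]
Total comparisons: 10

The merged array is [1, 5, 9, 10, 12, 17, 17, 20, 29, 30, 31], requiring 10 comparisons. The merge step runs in O(n) time where n is the total number of elements.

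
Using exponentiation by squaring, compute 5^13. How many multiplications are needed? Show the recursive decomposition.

Computing 5^13 by squaring (build up from 5^1; each line after the first costs one multiplication):

5^1 = 5
5^2 = (5^1)^2 = 5^2 = 25
5^3 = 5 * 5^2 = 5 * 25 = 125
5^6 = (5^3)^2 = 125^2 = 15625
5^12 = (5^6)^2 = 15625^2 = 244140625
5^13 = 5 * 5^12 = 5 * 244140625 = 1220703125

Result: 1220703125
Multiplications needed: 5 (5 lines after 5^1)

5^13 = 1220703125. Using exponentiation by squaring, this requires 5 multiplications. The key idea: if the exponent is even, square the half-power; if odd, multiply by the base once.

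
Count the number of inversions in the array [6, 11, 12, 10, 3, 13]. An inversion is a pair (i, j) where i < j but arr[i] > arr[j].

Finding inversions in [6, 11, 12, 10, 3, 13]:

(0, 4): arr[0]=6 > arr[4]=3
(1, 3): arr[1]=11 > arr[3]=10
(1, 4): arr[1]=11 > arr[4]=3
(2, 3): arr[2]=12 > arr[3]=10
(2, 4): arr[2]=12 > arr[4]=3
(3, 4): arr[3]=10 > arr[4]=3

Total inversions: 6

The array has 6 inversion(s): (0,4), (1,3), (1,4), (2,3), (2,4), (3,4). Each pair (i,j) satisfies i < j and arr[i] > arr[j].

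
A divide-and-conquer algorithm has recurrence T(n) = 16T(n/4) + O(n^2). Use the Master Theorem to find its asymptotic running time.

Master Theorem for T(n) = 16T(n/4) + O(n^2):

a = 16, b = 4, c = 2
log_b(a) = log_4(16) = 2.0000

Case 2: c = 2 = log_4(16) = 2.0000
T(n) = O(n^2 log n) = O(n^2 log n)

For T(n) = 16T(n/4) + O(n^2): log_4(16) = 2.0000. This is Case 2 of the Master Theorem (c = log_b(a), equal work at all levels), giving O(n^2 log n).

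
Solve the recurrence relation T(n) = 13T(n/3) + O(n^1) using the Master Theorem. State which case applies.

Master Theorem for T(n) = 13T(n/3) + O(n^1):

a = 13, b = 3, c = 1
log_b(a) = log_3(13) = 2.3347

Case 1: c = 1 < log_3(13) = 2.3347
T(n) = O(n^(log_3 13))

For T(n) = 13T(n/3) + O(n^1): log_3(13) = 2.3347. This is Case 1 of the Master Theorem (c < log_b(a), work dominated by leaves), giving O(n^(log_3 13)).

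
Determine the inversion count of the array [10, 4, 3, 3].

Finding inversions in [10, 4, 3, 3]:

(0, 1): arr[0]=10 > arr[1]=4
(0, 2): arr[0]=10 > arr[2]=3
(0, 3): arr[0]=10 > arr[3]=3
(1, 2): arr[1]=4 > arr[2]=3
(1, 3): arr[1]=4 > arr[3]=3

Total inversions: 5

The array has 5 inversion(s): (0,1), (0,2), (0,3), (1,2), (1,3). Each pair (i,j) satisfies i < j and arr[i] > arr[j].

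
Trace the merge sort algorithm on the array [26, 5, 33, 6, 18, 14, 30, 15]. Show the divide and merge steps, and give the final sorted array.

Merge sort trace:

Split: [26, 5, 33, 6, 18, 14, 30, 15] -> [26, 5, 33, 6] and [18, 14, 30, 15]
  Split: [26, 5, 33, 6] -> [26, 5] and [33, 6]
    Split: [26, 5] -> [26] and [5]
    Merge: [26] + [5] -> [5, 26]
    Split: [33, 6] -> [33] and [6]
    Merge: [33] + [6] -> [6, 33]
  Merge: [5, 26] + [6, 33] -> [5, 6, 26, 33]
  Split: [18, 14, 30, 15] -> [18, 14] and [30, 15]
    Split: [18, 14] -> [18] and [14]
    Merge: [18] + [14] -> [14, 18]
    Split: [30, 15] -> [30] and [15]
    Merge: [30] + [15] -> [15, 30]
  Merge: [14, 18] + [15, 30] -> [14, 15, 18, 30]
Merge: [5, 6, 26, 33] + [14, 15, 18, 30] -> [5, 6, 14, 15, 18, 26, 30, 33]

Final sorted array: [5, 6, 14, 15, 18, 26, 30, 33]

The merge sort proceeds by recursively splitting the array and merging sorted halves.
After all merges, the sorted array is [5, 6, 14, 15, 18, 26, 30, 33].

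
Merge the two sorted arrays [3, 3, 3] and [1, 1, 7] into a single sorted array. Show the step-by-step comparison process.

Merging process:

Compare 3 vs 1: take 1 from right. Merged: [1]
Compare 3 vs 1: take 1 from right. Merged: [1, 1]
Compare 3 vs 7: take 3 from left. Merged: [1, 1, 3]
Compare 3 vs 7: take 3 from left. Merged: [1, 1, 3, 3]
Compare 3 vs 7: take 3 from left. Merged: [1, 1, 3, 3, 3]
Append remaining from right: [7]. Merged: [1, 1, 3, 3, 3, 7]

Final merged array: [1, 1, 3, 3, 3, 7]
Total comparisons: 5

The merged array is [1, 1, 3, 3, 3, 7], requiring 5 comparisons. The merge step runs in O(n) time where n is the total number of elements.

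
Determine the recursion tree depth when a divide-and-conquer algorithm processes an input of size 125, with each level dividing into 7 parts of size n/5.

For divide and conquer with division factor 5:

Problem sizes at each level:
Level 0: 125
Level 1: 25
Level 2: 5
Level 3: 1

The root is level 0 and the size-1 base case is level 3 (the tree spans levels 0 through 3, i.e. 4 levels counting the root), so the depth is the number of divisions: log_5(125) = 3

The recursion tree depth is log_5(125) = 3. At each level, the problem size is divided by 5, so it takes 3 divisions to reduce to a base case of size 1. The algorithm makes 7 recursive calls at each level.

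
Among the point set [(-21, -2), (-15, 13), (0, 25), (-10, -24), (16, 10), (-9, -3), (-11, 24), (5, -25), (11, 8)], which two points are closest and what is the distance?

Computing all pairwise distances among 9 points:

d((-21, -2), (-15, 13)) = 16.1555
d((-21, -2), (0, 25)) = 34.2053
d((-21, -2), (-10, -24)) = 24.5967
d((-21, -2), (16, 10)) = 38.8973
d((-21, -2), (-9, -3)) = 12.0416
d((-21, -2), (-11, 24)) = 27.8568
d((-21, -2), (5, -25)) = 34.7131
d((-21, -2), (11, 8)) = 33.5261
d((-15, 13), (0, 25)) = 19.2094
d((-15, 13), (-10, -24)) = 37.3363
d((-15, 13), (16, 10)) = 31.1448
d((-15, 13), (-9, -3)) = 17.088
d((-15, 13), (-11, 24)) = 11.7047
d((-15, 13), (5, -25)) = 42.9418
d((-15, 13), (11, 8)) = 26.4764
d((0, 25), (-10, -24)) = 50.01
d((0, 25), (16, 10)) = 21.9317
d((0, 25), (-9, -3)) = 29.4109
d((0, 25), (-11, 24)) = 11.0454
d((0, 25), (5, -25)) = 50.2494
d((0, 25), (11, 8)) = 20.2485
d((-10, -24), (16, 10)) = 42.8019
d((-10, -24), (-9, -3)) = 21.0238
d((-10, -24), (-11, 24)) = 48.0104
d((-10, -24), (5, -25)) = 15.0333
d((-10, -24), (11, 8)) = 38.2753
d((16, 10), (-9, -3)) = 28.178
d((16, 10), (-11, 24)) = 30.4138
d((16, 10), (5, -25)) = 36.6879
d((16, 10), (11, 8)) = 5.3852 <-- minimum
d((-9, -3), (-11, 24)) = 27.074
d((-9, -3), (5, -25)) = 26.0768
d((-9, -3), (11, 8)) = 22.8254
d((-11, 24), (5, -25)) = 51.5461
d((-11, 24), (11, 8)) = 27.2029
d((5, -25), (11, 8)) = 33.541

Closest pair: (16, 10) and (11, 8) with distance 5.3852

The closest pair is (16, 10) and (11, 8) with Euclidean distance 5.3852. For 9 points, brute-force pairwise comparison is shown above. For large n, the divide-and-conquer algorithm (sort by x, recurse on halves, check the dividing strip) achieves O(n log n).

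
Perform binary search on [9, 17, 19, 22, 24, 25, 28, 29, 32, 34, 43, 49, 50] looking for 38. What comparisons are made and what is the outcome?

Binary search for 38 in [9, 17, 19, 22, 24, 25, 28, 29, 32, 34, 43, 49, 50]:

lo=0, hi=12, mid=6, arr[mid]=28 -> 28 < 38, search right half
lo=7, hi=12, mid=9, arr[mid]=34 -> 34 < 38, search right half
lo=10, hi=12, mid=11, arr[mid]=49 -> 49 > 38, search left half
lo=10, hi=10, mid=10, arr[mid]=43 -> 43 > 38, search left half
lo=10 > hi=9, target 38 not found

Binary search determines that 38 is not in the array after 4 comparisons. The search space was exhausted without finding the target.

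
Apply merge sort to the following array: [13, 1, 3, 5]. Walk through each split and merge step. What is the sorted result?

Merge sort trace:

Split: [13, 1, 3, 5] -> [13, 1] and [3, 5]
  Split: [13, 1] -> [13] and [1]
  Merge: [13] + [1] -> [1, 13]
  Split: [3, 5] -> [3] and [5]
  Merge: [3] + [5] -> [3, 5]
Merge: [1, 13] + [3, 5] -> [1, 3, 5, 13]

Final sorted array: [1, 3, 5, 13]

The merge sort proceeds by recursively splitting the array and merging sorted halves.
After all merges, the sorted array is [1, 3, 5, 13].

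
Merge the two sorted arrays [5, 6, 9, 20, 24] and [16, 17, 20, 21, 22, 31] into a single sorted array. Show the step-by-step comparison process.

Merging process:

Compare 5 vs 16: take 5 from left. Merged: [5]
Compare 6 vs 16: take 6 from left. Merged: [5, 6]
Compare 9 vs 16: take 9 from left. Merged: [5, 6, 9]
Compare 20 vs 16: take 16 from right. Merged: [5, 6, 9, 16]
Compare 20 vs 17: take 17 from right. Merged: [5, 6, 9, 16, 17]
Compare 20 vs 20: take 20 from left. Merged: [5, 6, 9, 16, 17, 20]
Compare 24 vs 20: take 20 from right. Merged: [5, 6, 9, 16, 17, 20, 20]
Compare 24 vs 21: take 21 from right. Merged: [5, 6, 9, 16, 17, 20, 20, 21]
Compare 24 vs 22: take 22 from right. Merged: [5, 6, 9, 16, 17, 20, 20, 21, 22]
Compare 24 vs 31: take 24 from left. Merged: [5, 6, 9, 16, 17, 20, 20, 21, 22, 24]
Append remaining from right: [31]. Merged: [5, 6, 9, 16, 17, 20, 20, 21, 22, 24, 31]

Final merged array: [5, 6, 9, 16, 17, 20, 20, 21, 22, 24, 31]
Total comparisons: 10

The merged array is [5, 6, 9, 16, 17, 20, 20, 21, 22, 24, 31], requiring 10 comparisons. The merge step runs in O(n) time where n is the total number of elements.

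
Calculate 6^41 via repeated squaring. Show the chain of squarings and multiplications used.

Computing 6^41 by squaring (build up from 6^1; each line after the first costs one multiplication):

6^1 = 6
6^2 = (6^1)^2 = 6^2 = 36
6^4 = (6^2)^2 = 36^2 = 1296
6^5 = 6 * 6^4 = 6 * 1296 = 7776
6^10 = (6^5)^2 = 7776^2 = 60466176
6^20 = (6^10)^2 = 60466176^2 = 3656158440062976
6^40 = (6^20)^2 = 3656158440062976^2 = 13367494538843734067838845976576
6^41 = 6 * 6^40 = 6 * 13367494538843734067838845976576 = 80204967233062404407033075859456

Result: 80204967233062404407033075859456
Multiplications needed: 7 (7 lines after 6^1)

6^41 = 80204967233062404407033075859456. Using exponentiation by squaring, this requires 7 multiplications. The key idea: if the exponent is even, square the half-power; if odd, multiply by the base once.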